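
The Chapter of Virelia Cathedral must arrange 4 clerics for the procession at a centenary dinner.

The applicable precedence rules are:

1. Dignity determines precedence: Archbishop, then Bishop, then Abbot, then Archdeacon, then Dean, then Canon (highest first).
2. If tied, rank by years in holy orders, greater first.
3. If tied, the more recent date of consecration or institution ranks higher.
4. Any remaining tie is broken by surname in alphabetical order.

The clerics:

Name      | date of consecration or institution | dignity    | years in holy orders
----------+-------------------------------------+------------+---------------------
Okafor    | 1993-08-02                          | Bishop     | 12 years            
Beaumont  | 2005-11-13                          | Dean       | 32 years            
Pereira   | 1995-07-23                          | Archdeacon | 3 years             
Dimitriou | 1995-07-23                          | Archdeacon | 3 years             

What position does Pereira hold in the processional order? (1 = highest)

3

By dignity: Okafor (Bishop); then Dimitriou and Pereira (Archdeacon); then Beaumont (Dean).
Dimitriou and Pereira both have years in holy orders 3 years, so the next rule applies.
Dimitriou and Pereira both have date of consecration or institution 1995-07-23, so the next rule applies.
Among Dimitriou and Pereira, alphabetically by surname: Dimitriou before Pereira.
Order: Okafor, Dimitriou, Pereira, Beaumont. So position 3.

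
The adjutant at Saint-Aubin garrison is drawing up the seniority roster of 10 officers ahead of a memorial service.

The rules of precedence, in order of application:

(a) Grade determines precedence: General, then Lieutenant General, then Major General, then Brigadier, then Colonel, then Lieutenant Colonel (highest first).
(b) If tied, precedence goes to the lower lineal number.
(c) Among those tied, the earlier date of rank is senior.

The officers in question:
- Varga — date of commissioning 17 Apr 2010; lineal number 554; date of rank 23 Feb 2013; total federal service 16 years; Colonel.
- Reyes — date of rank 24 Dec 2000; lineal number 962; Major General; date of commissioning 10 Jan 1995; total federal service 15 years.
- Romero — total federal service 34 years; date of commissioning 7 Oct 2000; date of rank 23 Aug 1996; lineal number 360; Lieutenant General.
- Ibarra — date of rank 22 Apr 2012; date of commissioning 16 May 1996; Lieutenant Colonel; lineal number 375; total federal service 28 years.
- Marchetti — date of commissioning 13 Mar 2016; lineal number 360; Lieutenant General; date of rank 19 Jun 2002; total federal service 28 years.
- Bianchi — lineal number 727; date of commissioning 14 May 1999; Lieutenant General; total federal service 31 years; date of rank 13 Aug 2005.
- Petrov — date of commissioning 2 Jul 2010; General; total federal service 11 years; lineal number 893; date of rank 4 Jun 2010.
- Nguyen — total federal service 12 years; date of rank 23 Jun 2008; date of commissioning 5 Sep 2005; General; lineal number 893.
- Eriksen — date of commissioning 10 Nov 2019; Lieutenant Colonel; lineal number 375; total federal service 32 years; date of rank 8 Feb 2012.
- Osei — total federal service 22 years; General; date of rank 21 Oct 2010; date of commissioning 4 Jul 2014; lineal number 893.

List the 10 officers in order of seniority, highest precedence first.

Nguyen, Petrov, Osei, Romero, Marchetti, Bianchi, Reyes, Varga, Eriksen, Ibarra

By grade: Nguyen, Petrov and Osei (General); then Romero, Marchetti and Bianchi (Lieutenant General); then Reyes (Major General); then Varga (Colonel); then Eriksen and Ibarra (Lieutenant Colonel).
Nguyen, Petrov and Osei all have lineal number 893, so the next rule applies.
Among Nguyen, Petrov and Osei, by date of rank (earlier first): Nguyen (23 Jun 2008) before Petrov (4 Jun 2010) before Osei (21 Oct 2010).
Among Romero, Marchetti and Bianchi, by lineal number (lower first): Romero and Marchetti (360) before Bianchi (727).
Among Romero and Marchetti, by date of rank (earlier first): Romero (23 Aug 1996) before Marchetti (19 Jun 2002).
Eriksen and Ibarra both have lineal number 375, so the next rule applies.
Among Eriksen and Ibarra, by date of rank (earlier first): Eriksen (8 Feb 2012) before Ibarra (22 Apr 2012).
Full order: Nguyen, Petrov, Osei, Romero, Marchetti, Bianchi, Reyes, Varga, Eriksen, Ibarra.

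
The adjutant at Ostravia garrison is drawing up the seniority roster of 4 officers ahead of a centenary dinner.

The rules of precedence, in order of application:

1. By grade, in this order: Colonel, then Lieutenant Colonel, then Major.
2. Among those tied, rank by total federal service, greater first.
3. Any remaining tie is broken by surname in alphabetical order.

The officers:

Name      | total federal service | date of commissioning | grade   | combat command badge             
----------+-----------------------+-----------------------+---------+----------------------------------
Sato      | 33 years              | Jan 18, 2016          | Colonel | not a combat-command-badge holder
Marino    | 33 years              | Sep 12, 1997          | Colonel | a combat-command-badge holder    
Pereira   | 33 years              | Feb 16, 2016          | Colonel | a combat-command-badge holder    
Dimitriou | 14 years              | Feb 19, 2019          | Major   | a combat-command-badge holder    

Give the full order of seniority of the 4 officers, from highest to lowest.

By grade: Marino, Pereira and Sato (Colonel); then Dimitriou (Major).
Marino, Pereira and Sato all have total federal service 33 years, so the next rule applies.
Among Marino, Pereira and Sato, alphabetically by surname: Marino before Pereira before Sato.
Full order: Marino, Pereira, Sato, Dimitriou.

Marino, Pereira, Sato, Dimitriou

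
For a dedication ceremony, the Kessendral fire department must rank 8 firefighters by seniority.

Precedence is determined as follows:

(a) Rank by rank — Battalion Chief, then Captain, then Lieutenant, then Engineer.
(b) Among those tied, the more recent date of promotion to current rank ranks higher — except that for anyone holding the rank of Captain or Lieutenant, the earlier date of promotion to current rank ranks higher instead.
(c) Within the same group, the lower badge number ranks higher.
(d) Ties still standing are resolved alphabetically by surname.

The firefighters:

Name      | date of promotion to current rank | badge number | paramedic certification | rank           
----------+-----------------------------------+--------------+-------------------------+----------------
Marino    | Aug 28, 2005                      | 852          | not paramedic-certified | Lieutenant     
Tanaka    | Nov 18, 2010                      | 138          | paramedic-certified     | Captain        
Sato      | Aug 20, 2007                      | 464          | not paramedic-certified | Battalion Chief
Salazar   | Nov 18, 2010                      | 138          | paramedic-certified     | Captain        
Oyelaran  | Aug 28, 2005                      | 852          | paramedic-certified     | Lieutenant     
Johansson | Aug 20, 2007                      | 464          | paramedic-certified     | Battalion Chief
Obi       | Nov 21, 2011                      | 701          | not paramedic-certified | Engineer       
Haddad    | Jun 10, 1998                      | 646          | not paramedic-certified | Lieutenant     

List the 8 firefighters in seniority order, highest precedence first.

By rank: Johansson and Sato (Battalion Chief); then Salazar and Tanaka (Captain); then Haddad, Marino and Oyelaran (Lieutenant); then Obi (Engineer).
Johansson and Sato both have date of promotion to current rank Aug 20, 2007, so the next rule applies.
Johansson and Sato both have badge number 464, so the next rule applies.
Among Johansson and Sato, alphabetically by surname: Johansson before Sato.
Salazar and Tanaka both have date of promotion to current rank Nov 18, 2010, so the next rule applies.
Salazar and Tanaka both have badge number 138, so the next rule applies.
Among Salazar and Tanaka, alphabetically by surname: Salazar before Tanaka.
Among Haddad, Marino and Oyelaran, by date of promotion to current rank (earlier first) (reversed rule for this group): Haddad (Jun 10, 1998) before Marino and Oyelaran (Aug 28, 2005).
Marino and Oyelaran both have badge number 852, so the next rule applies.
Among Marino and Oyelaran, alphabetically by surname: Marino before Oyelaran.
Full order: Johansson, Sato, Salazar, Tanaka, Haddad, Marino, Oyelaran, Obi.

Johansson, Sato, Salazar, Tanaka, Haddad, Marino, Oyelaran, Obi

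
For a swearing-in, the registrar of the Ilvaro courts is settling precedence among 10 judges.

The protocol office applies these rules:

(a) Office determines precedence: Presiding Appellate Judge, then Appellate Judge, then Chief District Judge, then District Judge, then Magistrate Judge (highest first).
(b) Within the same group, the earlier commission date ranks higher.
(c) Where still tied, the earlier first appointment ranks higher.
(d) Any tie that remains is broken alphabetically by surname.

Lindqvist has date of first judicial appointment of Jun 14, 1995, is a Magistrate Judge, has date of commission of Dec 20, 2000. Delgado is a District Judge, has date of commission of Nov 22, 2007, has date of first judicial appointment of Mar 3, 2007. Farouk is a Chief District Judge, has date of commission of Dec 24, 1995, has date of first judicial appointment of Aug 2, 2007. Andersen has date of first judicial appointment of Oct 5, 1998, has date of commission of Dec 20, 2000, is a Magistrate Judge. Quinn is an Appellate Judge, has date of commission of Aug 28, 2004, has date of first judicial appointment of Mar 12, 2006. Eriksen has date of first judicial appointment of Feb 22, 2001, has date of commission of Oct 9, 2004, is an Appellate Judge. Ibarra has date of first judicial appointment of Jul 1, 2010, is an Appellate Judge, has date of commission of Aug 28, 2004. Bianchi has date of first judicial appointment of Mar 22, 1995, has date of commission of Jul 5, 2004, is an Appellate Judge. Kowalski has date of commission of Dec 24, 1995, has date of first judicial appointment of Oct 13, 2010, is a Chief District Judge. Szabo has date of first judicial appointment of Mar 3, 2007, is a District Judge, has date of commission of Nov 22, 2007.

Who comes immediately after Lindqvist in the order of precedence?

Andersen

By office: Bianchi, Quinn, Ibarra and Eriksen (Appellate Judge); then Farouk and Kowalski (Chief District Judge); then Delgado and Szabo (District Judge); then Lindqvist and Andersen (Magistrate Judge).
Among Bianchi, Quinn, Ibarra and Eriksen, by date of commission (earlier first): Bianchi (Jul 5, 2004) before Quinn and Ibarra (Aug 28, 2004) before Eriksen (Oct 9, 2004).
Among Quinn and Ibarra, by date of first judicial appointment (earlier first): Quinn (Mar 12, 2006) before Ibarra (Jul 1, 2010).
Farouk and Kowalski both have date of commission Dec 24, 1995, so the next rule applies.
Among Farouk and Kowalski, by date of first judicial appointment (earlier first): Farouk (Aug 2, 2007) before Kowalski (Oct 13, 2010).
Delgado and Szabo both have date of commission Nov 22, 2007, so the next rule applies.
Delgado and Szabo both have date of first judicial appointment Mar 3, 2007, so the next rule applies.
Among Delgado and Szabo, alphabetically by surname: Delgado before Szabo.
Lindqvist and Andersen both have date of commission Dec 20, 2000, so the next rule applies.
Among Lindqvist and Andersen, by date of first judicial appointment (earlier first): Lindqvist (Jun 14, 1995) before Andersen (Oct 5, 1998).
Order: Bianchi, Quinn, Ibarra, Eriksen, Farouk, Kowalski, Delgado, Szabo, Lindqvist, Andersen.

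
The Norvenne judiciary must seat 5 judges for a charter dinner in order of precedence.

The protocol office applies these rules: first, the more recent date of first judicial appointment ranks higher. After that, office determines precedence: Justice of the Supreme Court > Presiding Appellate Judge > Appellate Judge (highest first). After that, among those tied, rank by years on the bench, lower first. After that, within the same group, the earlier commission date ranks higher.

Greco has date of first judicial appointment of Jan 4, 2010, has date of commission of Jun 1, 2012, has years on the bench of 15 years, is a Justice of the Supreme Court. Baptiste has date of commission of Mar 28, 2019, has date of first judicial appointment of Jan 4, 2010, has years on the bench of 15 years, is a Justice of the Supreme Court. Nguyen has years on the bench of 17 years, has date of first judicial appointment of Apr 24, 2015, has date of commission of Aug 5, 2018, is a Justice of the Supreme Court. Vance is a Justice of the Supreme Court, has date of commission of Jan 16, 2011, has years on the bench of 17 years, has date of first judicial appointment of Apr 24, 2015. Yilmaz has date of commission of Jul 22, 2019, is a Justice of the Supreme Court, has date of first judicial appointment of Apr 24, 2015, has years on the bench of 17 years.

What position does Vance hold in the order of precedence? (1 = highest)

1

By date of first judicial appointment (later first): Vance, Nguyen and Yilmaz (each Apr 24, 2015); then Greco and Baptiste (both Jan 4, 2010).
Vance, Nguyen and Yilmaz are each Justice of the Supreme Court, so the next rule applies.
Vance, Nguyen and Yilmaz all have years on the bench 17 years, so the next rule applies.
Among Vance, Nguyen and Yilmaz, by date of commission (earlier first): Vance (Jan 16, 2011) before Nguyen (Aug 5, 2018) before Yilmaz (Jul 22, 2019).
Greco and Baptiste are each Justice of the Supreme Court, so the next rule applies.
Greco and Baptiste both have years on the bench 15 years, so the next rule applies.
Among Greco and Baptiste, by date of commission (earlier first): Greco (Jun 1, 2012) before Baptiste (Mar 28, 2019).
Order: Vance, Nguyen, Yilmaz, Greco, Baptiste. So position 1.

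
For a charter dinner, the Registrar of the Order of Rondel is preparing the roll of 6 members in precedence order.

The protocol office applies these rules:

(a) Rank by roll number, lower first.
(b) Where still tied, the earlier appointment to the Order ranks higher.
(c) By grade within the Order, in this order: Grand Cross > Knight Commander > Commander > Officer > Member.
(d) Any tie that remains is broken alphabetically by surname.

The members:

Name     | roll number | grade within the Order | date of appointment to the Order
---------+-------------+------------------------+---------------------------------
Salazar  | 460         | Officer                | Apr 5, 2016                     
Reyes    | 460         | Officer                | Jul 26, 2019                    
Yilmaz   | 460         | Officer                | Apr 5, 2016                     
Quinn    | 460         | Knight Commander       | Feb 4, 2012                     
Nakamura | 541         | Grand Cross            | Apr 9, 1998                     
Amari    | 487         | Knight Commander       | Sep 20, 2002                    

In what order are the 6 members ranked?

By roll number (lower first): Quinn, Salazar, Yilmaz and Reyes (each 460); then Amari (487); then Nakamura (541).
Among Quinn, Salazar, Yilmaz and Reyes, by date of appointment to the Order (earlier first): Quinn (Feb 4, 2012) before Salazar and Yilmaz (Apr 5, 2016) before Reyes (Jul 26, 2019).
Salazar and Yilmaz are each Officer, so the next rule applies.
Among Salazar and Yilmaz, alphabetically by surname: Salazar before Yilmaz.
Full order: Quinn, Salazar, Yilmaz, Reyes, Amari, Nakamura.

Quinn, Salazar, Yilmaz, Reyes, Amari, Nakamura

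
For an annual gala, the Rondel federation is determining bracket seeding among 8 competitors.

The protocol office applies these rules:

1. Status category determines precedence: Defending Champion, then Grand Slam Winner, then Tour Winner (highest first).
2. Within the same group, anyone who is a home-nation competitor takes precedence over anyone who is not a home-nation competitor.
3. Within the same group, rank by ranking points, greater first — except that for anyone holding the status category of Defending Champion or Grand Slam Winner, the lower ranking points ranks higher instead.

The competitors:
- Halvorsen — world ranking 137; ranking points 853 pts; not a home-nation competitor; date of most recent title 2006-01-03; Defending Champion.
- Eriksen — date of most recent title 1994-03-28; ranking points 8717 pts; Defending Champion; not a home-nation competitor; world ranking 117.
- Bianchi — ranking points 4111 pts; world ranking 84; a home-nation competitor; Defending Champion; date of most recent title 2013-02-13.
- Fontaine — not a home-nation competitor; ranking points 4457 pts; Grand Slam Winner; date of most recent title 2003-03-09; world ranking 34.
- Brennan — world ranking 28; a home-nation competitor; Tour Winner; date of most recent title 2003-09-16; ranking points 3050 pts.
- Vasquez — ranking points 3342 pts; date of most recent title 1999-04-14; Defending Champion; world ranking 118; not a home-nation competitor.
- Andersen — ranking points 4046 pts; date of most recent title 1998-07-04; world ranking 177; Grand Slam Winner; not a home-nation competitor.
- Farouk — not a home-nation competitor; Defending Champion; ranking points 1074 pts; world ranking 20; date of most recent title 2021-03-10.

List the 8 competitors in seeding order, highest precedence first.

By status category: Bianchi, Halvorsen, Farouk, Vasquez and Eriksen (Defending Champion); then Andersen and Fontaine (Grand Slam Winner); then Brennan (Tour Winner).
Among Bianchi, Halvorsen, Farouk, Vasquez and Eriksen, a home-nation competitor before not a home-nation competitor: Bianchi (a home-nation competitor) before Halvorsen, Farouk, Vasquez and Eriksen (not a home-nation competitor).
Among Halvorsen, Farouk, Vasquez and Eriksen, by ranking points (lower first) (reversed rule for this group): Halvorsen (853 pts) before Farouk (1074 pts) before Vasquez (3342 pts) before Eriksen (8717 pts).
Andersen and Fontaine are each not a home-nation competitor, so the next rule applies.
Among Andersen and Fontaine, by ranking points (lower first) (reversed rule for this group): Andersen (4046 pts) before Fontaine (4457 pts).
Full order: Bianchi, Halvorsen, Farouk, Vasquez, Eriksen, Andersen, Fontaine, Brennan.

Bianchi, Halvorsen, Farouk, Vasquez, Eriksen, Andersen, Fontaine, Brennan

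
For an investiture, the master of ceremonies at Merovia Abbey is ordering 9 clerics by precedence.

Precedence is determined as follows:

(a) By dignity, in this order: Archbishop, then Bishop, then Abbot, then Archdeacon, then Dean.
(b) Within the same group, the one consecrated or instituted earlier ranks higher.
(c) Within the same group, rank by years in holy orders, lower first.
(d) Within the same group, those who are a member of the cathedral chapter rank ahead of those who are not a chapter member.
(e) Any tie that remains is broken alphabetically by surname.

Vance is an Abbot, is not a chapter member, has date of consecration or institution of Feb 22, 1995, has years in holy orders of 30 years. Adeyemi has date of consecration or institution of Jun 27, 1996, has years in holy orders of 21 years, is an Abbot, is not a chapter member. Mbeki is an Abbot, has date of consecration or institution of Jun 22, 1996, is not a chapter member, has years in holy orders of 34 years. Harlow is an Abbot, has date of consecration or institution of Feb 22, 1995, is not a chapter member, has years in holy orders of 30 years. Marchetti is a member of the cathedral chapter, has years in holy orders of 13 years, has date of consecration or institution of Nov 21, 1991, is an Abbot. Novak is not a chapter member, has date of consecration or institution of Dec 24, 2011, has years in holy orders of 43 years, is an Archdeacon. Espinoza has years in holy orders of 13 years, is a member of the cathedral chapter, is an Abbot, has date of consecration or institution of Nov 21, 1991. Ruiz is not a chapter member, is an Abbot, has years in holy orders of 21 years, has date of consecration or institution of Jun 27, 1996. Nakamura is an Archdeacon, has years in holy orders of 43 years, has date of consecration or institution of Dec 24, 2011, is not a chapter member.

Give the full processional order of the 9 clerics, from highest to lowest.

By dignity: Espinoza, Marchetti, Harlow, Vance, Mbeki, Adeyemi and Ruiz (Abbot); then Nakamura and Novak (Archdeacon).
Among Espinoza, Marchetti, Harlow, Vance, Mbeki, Adeyemi and Ruiz, by date of consecration or institution (earlier first): Espinoza and Marchetti (Nov 21, 1991) before Harlow and Vance (Feb 22, 1995) before Mbeki (Jun 22, 1996) before Adeyemi and Ruiz (Jun 27, 1996).
Espinoza and Marchetti both have years in holy orders 13 years, so the next rule applies.
Espinoza and Marchetti are each a member of the cathedral chapter, so the next rule applies.
Among Espinoza and Marchetti, alphabetically by surname: Espinoza before Marchetti.
Harlow and Vance both have years in holy orders 30 years, so the next rule applies.
Harlow and Vance are each not a chapter member, so the next rule applies.
Among Harlow and Vance, alphabetically by surname: Harlow before Vance.
Adeyemi and Ruiz both have years in holy orders 21 years, so the next rule applies.
Adeyemi and Ruiz are each not a chapter member, so the next rule applies.
Among Adeyemi and Ruiz, alphabetically by surname: Adeyemi before Ruiz.
Nakamura and Novak both have date of consecration or institution Dec 24, 2011, so the next rule applies.
Nakamura and Novak both have years in holy orders 43 years, so the next rule applies.
Nakamura and Novak are each not a chapter member, so the next rule applies.
Among Nakamura and Novak, alphabetically by surname: Nakamura before Novak.
Full order: Espinoza, Marchetti, Harlow, Vance, Mbeki, Adeyemi, Ruiz, Nakamura, Novak.

Espinoza, Marchetti, Harlow, Vance, Mbeki, Adeyemi, Ruiz, Nakamura, Novak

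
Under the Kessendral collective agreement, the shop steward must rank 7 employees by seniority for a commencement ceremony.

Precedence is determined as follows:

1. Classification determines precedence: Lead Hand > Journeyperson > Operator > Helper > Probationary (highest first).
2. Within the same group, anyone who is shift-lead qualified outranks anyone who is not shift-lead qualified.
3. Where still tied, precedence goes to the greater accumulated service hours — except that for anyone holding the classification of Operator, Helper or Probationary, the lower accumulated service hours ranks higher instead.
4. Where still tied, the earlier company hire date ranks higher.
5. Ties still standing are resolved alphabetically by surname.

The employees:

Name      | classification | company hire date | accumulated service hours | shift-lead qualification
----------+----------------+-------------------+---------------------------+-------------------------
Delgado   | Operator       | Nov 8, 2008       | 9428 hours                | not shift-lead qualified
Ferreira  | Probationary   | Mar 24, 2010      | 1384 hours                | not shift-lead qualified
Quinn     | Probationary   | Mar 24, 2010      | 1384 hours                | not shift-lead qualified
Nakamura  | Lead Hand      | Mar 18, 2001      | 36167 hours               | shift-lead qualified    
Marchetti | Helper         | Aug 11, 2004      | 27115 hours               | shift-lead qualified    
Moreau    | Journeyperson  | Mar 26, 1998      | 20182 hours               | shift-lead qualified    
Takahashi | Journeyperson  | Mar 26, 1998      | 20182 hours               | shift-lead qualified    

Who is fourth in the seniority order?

By classification: Nakamura (Lead Hand); then Moreau and Takahashi (Journeyperson); then Delgado (Operator); then Marchetti (Helper); then Ferreira and Quinn (Probationary).
Moreau and Takahashi are each shift-lead qualified, so the next rule applies.
Moreau and Takahashi both have accumulated service hours 20182 hours, so the next rule applies.
Moreau and Takahashi both have company hire date Mar 26, 1998, so the next rule applies.
Among Moreau and Takahashi, alphabetically by surname: Moreau before Takahashi.
Ferreira and Quinn are each not shift-lead qualified, so the next rule applies.
Ferreira and Quinn both have accumulated service hours 1384 hours, so the next rule applies.
Ferreira and Quinn both have company hire date Mar 24, 2010, so the next rule applies.
Among Ferreira and Quinn, alphabetically by surname: Ferreira before Quinn.
Order: Nakamura, Moreau, Takahashi, Delgado, Marchetti, Ferreira, Quinn.

Delgado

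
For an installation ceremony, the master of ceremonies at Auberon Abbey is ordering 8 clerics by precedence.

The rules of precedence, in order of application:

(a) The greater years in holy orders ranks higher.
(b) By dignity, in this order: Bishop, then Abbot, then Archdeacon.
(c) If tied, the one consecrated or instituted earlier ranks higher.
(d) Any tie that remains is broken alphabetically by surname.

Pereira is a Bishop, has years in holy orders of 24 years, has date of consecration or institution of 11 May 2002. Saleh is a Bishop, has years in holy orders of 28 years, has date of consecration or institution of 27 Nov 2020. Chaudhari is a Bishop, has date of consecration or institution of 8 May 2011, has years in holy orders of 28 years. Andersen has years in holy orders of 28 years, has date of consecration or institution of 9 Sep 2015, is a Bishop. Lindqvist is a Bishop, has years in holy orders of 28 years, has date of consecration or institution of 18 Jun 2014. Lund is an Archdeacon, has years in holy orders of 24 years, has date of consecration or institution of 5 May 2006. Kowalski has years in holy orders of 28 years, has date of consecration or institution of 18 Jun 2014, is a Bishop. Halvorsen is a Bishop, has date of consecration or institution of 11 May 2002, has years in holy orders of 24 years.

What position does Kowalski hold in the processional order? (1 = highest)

By years in holy orders (higher first): Chaudhari, Kowalski, Lindqvist, Andersen and Saleh (each 28 years); then Halvorsen, Pereira and Lund (each 24 years).
Chaudhari, Kowalski, Lindqvist, Andersen and Saleh are each Bishop, so the next rule applies.
Among Chaudhari, Kowalski, Lindqvist, Andersen and Saleh, by date of consecration or institution (earlier first): Chaudhari (8 May 2011) before Kowalski and Lindqvist (18 Jun 2014) before Andersen (9 Sep 2015) before Saleh (27 Nov 2020).
Among Kowalski and Lindqvist, alphabetically by surname: Kowalski before Lindqvist.
Among Halvorsen, Pereira and Lund, by dignity: Halvorsen and Pereira (Bishop) before Lund (Archdeacon).
Halvorsen and Pereira both have date of consecration or institution 11 May 2002, so the next rule applies.
Among Halvorsen and Pereira, alphabetically by surname: Halvorsen before Pereira.
Order: Chaudhari, Kowalski, Lindqvist, Andersen, Saleh, Halvorsen, Pereira, Lund. So position 2.

2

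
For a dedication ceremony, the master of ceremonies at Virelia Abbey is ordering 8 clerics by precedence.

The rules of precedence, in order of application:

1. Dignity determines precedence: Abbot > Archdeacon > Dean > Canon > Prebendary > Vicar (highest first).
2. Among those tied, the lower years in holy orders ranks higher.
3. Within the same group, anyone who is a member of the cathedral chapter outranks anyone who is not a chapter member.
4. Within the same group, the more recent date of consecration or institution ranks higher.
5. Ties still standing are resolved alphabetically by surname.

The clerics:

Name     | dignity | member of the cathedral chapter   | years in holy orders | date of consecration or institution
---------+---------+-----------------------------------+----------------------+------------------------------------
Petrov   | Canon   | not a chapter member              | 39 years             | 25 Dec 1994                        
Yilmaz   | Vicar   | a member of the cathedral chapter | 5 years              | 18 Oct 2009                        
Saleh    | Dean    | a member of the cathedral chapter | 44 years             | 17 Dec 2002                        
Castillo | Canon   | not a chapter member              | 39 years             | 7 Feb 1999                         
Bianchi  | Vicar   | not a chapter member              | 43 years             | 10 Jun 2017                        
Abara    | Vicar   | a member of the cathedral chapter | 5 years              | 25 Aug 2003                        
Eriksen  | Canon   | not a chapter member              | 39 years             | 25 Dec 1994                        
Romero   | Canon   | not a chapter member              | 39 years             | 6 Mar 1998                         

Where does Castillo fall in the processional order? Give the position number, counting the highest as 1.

By dignity: Saleh (Dean); then Castillo, Romero, Eriksen and Petrov (Canon); then Yilmaz, Abara and Bianchi (Vicar).
Castillo, Romero, Eriksen and Petrov all have years in holy orders 39 years, so the next rule applies.
Castillo, Romero, Eriksen and Petrov are each not a chapter member, so the next rule applies.
Among Castillo, Romero, Eriksen and Petrov, by date of consecration or institution (later first): Castillo (7 Feb 1999) before Romero (6 Mar 1998) before Eriksen and Petrov (25 Dec 1994).
Among Eriksen and Petrov, alphabetically by surname: Eriksen before Petrov.
Among Yilmaz, Abara and Bianchi, by years in holy orders (lower first): Yilmaz and Abara (5 years) before Bianchi (43 years).
Yilmaz and Abara are each a member of the cathedral chapter, so the next rule applies.
Among Yilmaz and Abara, by date of consecration or institution (later first): Yilmaz (18 Oct 2009) before Abara (25 Aug 2003).
Order: Saleh, Castillo, Romero, Eriksen, Petrov, Yilmaz, Abara, Bianchi. So position 2.

2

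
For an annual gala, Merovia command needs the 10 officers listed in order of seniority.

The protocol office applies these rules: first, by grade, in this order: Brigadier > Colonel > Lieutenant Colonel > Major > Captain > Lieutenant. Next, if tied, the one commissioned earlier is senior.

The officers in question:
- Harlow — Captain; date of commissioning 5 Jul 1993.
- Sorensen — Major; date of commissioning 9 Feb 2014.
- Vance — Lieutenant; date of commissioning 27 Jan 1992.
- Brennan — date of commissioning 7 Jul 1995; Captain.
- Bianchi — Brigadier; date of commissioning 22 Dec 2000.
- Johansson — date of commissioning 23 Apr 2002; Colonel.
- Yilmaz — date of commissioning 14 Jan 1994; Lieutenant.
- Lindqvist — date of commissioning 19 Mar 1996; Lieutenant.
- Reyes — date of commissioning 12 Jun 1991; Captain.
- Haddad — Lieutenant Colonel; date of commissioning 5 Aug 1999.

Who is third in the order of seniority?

Haddad

By grade: Bianchi (Brigadier); then Johansson (Colonel); then Haddad (Lieutenant Colonel); then Sorensen (Major); then Reyes, Harlow and Brennan (Captain); then Vance, Yilmaz and Lindqvist (Lieutenant).
Among Reyes, Harlow and Brennan, by date of commissioning (earlier first): Reyes (12 Jun 1991) before Harlow (5 Jul 1993) before Brennan (7 Jul 1995).
Among Vance, Yilmaz and Lindqvist, by date of commissioning (earlier first): Vance (27 Jan 1992) before Yilmaz (14 Jan 1994) before Lindqvist (19 Mar 1996).
Order: Bianchi, Johansson, Haddad, Sorensen, Reyes, Harlow, Brennan, Vance, Yilmaz, Lindqvist.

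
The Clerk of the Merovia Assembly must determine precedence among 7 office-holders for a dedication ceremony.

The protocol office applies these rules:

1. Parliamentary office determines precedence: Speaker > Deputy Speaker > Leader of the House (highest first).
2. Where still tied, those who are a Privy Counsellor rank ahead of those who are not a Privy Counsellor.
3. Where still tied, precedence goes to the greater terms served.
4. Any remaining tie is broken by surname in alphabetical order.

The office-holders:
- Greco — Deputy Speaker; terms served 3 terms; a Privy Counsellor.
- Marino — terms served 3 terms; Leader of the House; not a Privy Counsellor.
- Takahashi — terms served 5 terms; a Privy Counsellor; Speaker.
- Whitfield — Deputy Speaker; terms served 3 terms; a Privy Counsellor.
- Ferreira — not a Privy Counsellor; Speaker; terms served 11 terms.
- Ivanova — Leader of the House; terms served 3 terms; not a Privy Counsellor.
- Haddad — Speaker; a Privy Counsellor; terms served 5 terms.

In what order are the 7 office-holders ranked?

Haddad, Takahashi, Ferreira, Greco, Whitfield, Ivanova, Marino

By parliamentary office: Haddad, Takahashi and Ferreira (Speaker); then Greco and Whitfield (Deputy Speaker); then Ivanova and Marino (Leader of the House).
Among Haddad, Takahashi and Ferreira, a Privy Counsellor before not a Privy Counsellor: Haddad and Takahashi (a Privy Counsellor) before Ferreira (not a Privy Counsellor).
Haddad and Takahashi both have terms served 5 terms, so the next rule applies.
Among Haddad and Takahashi, alphabetically by surname: Haddad before Takahashi.
Greco and Whitfield are each a Privy Counsellor, so the next rule applies.
Greco and Whitfield both have terms served 3 terms, so the next rule applies.
Among Greco and Whitfield, alphabetically by surname: Greco before Whitfield.
Ivanova and Marino are each not a Privy Counsellor, so the next rule applies.
Ivanova and Marino both have terms served 3 terms, so the next rule applies.
Among Ivanova and Marino, alphabetically by surname: Ivanova before Marino.
Full order: Haddad, Takahashi, Ferreira, Greco, Whitfield, Ivanova, Marino.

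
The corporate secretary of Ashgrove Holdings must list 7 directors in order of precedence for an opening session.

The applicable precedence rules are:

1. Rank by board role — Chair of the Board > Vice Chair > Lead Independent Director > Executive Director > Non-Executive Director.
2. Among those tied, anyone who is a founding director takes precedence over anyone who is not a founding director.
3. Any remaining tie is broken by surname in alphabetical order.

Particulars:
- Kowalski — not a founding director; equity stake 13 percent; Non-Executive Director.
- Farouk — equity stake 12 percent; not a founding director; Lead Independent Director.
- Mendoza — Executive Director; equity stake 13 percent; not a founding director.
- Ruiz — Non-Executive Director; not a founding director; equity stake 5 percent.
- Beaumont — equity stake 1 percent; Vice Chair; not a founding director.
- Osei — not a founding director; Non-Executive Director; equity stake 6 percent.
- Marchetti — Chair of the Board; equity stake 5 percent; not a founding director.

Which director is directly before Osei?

By board role: Marchetti (Chair of the Board); then Beaumont (Vice Chair); then Farouk (Lead Independent Director); then Mendoza (Executive Director); then Kowalski, Osei and Ruiz (Non-Executive Director).
Kowalski, Osei and Ruiz are each not a founding director, so the next rule applies.
Among Kowalski, Osei and Ruiz, alphabetically by surname: Kowalski before Osei before Ruiz.
Order: Marchetti, Beaumont, Farouk, Mendoza, Kowalski, Osei, Ruiz.

Kowalski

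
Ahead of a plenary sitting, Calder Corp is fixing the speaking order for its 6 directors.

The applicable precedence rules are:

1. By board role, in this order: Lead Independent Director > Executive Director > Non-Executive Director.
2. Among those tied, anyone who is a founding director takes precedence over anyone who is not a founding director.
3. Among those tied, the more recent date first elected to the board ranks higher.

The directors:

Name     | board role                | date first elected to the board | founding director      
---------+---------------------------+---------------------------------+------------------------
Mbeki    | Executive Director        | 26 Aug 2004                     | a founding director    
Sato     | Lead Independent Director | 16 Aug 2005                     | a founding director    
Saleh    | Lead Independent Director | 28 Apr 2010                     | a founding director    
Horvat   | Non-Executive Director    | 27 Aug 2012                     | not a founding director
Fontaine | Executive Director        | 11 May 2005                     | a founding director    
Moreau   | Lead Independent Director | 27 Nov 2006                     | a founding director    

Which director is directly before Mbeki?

By board role: Saleh, Moreau and Sato (Lead Independent Director); then Fontaine and Mbeki (Executive Director); then Horvat (Non-Executive Director).
Saleh, Moreau and Sato are each a founding director, so the next rule applies.
Among Saleh, Moreau and Sato, by date first elected to the board (later first): Saleh (28 Apr 2010) before Moreau (27 Nov 2006) before Sato (16 Aug 2005).
Fontaine and Mbeki are each a founding director, so the next rule applies.
Among Fontaine and Mbeki, by date first elected to the board (later first): Fontaine (11 May 2005) before Mbeki (26 Aug 2004).
Order: Saleh, Moreau, Sato, Fontaine, Mbeki, Horvat.

Fontaine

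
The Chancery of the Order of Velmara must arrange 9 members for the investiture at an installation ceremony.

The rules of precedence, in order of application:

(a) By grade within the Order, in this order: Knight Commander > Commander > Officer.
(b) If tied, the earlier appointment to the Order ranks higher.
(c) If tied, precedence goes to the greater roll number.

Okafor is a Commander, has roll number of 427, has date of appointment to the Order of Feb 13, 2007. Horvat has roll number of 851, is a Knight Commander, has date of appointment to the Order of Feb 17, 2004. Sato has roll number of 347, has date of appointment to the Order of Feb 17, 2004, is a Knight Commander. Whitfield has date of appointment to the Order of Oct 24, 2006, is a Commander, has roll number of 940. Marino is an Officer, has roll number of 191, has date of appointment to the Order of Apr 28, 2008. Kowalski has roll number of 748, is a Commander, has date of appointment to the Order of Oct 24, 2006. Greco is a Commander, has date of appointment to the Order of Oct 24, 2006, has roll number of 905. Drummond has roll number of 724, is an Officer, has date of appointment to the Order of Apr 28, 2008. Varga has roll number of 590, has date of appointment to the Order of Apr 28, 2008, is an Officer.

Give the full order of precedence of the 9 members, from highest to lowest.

Horvat, Sato, Whitfield, Greco, Kowalski, Okafor, Drummond, Varga, Marino

By grade within the Order: Horvat and Sato (Knight Commander); then Whitfield, Greco, Kowalski and Okafor (Commander); then Drummond, Varga and Marino (Officer).
Horvat and Sato both have date of appointment to the Order Feb 17, 2004, so the next rule applies.
Among Horvat and Sato, by roll number (higher first): Horvat (851) before Sato (347).
Among Whitfield, Greco, Kowalski and Okafor, by date of appointment to the Order (earlier first): Whitfield, Greco and Kowalski (Oct 24, 2006) before Okafor (Feb 13, 2007).
Among Whitfield, Greco and Kowalski, by roll number (higher first): Whitfield (940) before Greco (905) before Kowalski (748).
Drummond, Varga and Marino all have date of appointment to the Order Apr 28, 2008, so the next rule applies.
Among Drummond, Varga and Marino, by roll number (higher first): Drummond (724) before Varga (590) before Marino (191).
Full order: Horvat, Sato, Whitfield, Greco, Kowalski, Okafor, Drummond, Varga, Marino.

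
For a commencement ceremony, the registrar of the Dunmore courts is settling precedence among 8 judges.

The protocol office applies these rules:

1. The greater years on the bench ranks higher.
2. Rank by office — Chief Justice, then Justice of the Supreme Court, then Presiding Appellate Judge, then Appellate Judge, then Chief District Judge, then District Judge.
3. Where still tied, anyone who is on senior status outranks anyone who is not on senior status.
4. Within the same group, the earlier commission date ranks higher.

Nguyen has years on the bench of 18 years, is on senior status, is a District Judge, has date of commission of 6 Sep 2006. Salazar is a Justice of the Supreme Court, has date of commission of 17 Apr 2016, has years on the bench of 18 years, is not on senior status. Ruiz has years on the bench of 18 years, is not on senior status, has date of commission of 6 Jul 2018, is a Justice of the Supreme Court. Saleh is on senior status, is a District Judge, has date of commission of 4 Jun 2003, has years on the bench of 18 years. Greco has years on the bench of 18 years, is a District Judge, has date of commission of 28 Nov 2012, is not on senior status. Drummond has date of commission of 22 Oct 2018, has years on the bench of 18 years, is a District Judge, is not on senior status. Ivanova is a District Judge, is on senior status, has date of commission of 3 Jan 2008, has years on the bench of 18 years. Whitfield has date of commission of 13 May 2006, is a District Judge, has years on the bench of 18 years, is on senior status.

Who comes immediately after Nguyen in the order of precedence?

Ivanova

By years on the bench (higher first): Salazar, Ruiz, Saleh, Whitfield, Nguyen, Ivanova, Greco and Drummond (each 18 years).
Among Salazar, Ruiz, Saleh, Whitfield, Nguyen, Ivanova, Greco and Drummond, by office: Salazar and Ruiz (Justice of the Supreme Court) before Saleh, Whitfield, Nguyen, Ivanova, Greco and Drummond (District Judge).
Salazar and Ruiz are each not on senior status, so the next rule applies.
Among Salazar and Ruiz, by date of commission (earlier first): Salazar (17 Apr 2016) before Ruiz (6 Jul 2018).
Among Saleh, Whitfield, Nguyen, Ivanova, Greco and Drummond, on senior status before not on senior status: Saleh, Whitfield, Nguyen and Ivanova (on senior status) before Greco and Drummond (not on senior status).
Among Saleh, Whitfield, Nguyen and Ivanova, by date of commission (earlier first): Saleh (4 Jun 2003) before Whitfield (13 May 2006) before Nguyen (6 Sep 2006) before Ivanova (3 Jan 2008).
Among Greco and Drummond, by date of commission (earlier first): Greco (28 Nov 2012) before Drummond (22 Oct 2018).
Order: Salazar, Ruiz, Saleh, Whitfield, Nguyen, Ivanova, Greco, Drummond.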